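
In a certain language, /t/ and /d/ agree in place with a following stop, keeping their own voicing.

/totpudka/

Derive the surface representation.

[toppugka]

/t/ before /p/ (labial) → [p]
/d/ before /k/ (velar) → [g]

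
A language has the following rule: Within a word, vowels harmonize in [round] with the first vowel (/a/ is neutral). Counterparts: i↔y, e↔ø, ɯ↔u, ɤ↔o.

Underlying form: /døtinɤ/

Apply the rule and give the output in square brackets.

[døtyno]

/i/ harmonizes with /ø/ ([+round]) → [y]
/ɤ/ harmonizes with /ø/ ([+round]) → [o]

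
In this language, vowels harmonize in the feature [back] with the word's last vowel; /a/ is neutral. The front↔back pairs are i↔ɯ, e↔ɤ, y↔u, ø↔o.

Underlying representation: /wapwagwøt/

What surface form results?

no segment meets the rule's conditions; no change.

[wapwagwøt]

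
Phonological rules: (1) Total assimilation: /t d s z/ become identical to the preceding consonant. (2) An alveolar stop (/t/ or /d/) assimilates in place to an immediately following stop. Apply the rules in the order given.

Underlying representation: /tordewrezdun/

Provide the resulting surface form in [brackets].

Rule 1: /d/ after /r/ → [r] (total assimilation)
Rule 1: /d/ after /z/ → [z] (total assimilation)
After rule 1: torrewrezzun
Rule 2: no segment meets the rule's conditions; no change.

[torrewrezzun]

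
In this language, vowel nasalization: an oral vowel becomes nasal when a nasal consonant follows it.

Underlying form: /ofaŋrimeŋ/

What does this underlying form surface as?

[ofãŋrĩmẽŋ]

/a/ before nasal /ŋ/ → [ã]
/i/ before nasal /m/ → [ĩ]
/e/ before nasal /ŋ/ → [ẽ]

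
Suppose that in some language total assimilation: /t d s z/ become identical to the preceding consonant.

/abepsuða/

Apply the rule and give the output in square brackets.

/s/ after /p/ → [p] (total assimilation)

[abeppuða]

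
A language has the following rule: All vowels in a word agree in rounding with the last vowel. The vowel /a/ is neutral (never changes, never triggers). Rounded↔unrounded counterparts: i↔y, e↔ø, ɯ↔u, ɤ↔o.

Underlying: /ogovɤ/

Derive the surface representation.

/o/ harmonizes with /ɤ/ ([-round]) → [ɤ]
/o/ harmonizes with /ɤ/ ([-round]) → [ɤ]

[ɤgɤvɤ]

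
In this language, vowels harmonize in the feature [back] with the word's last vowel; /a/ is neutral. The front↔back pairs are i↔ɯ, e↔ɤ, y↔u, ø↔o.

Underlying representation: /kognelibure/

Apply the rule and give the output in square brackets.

/o/ harmonizes with /e/ ([-back]) → [ø]
/u/ harmonizes with /e/ ([-back]) → [y]

[køgnelibyre]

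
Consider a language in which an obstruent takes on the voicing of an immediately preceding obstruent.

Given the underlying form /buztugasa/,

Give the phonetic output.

/t/ after /z/ (voiced) → [d]

[buzdugasa]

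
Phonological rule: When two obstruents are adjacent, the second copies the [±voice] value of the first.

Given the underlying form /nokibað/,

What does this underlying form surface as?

no segment meets the rule's conditions; no change.

[nokibað]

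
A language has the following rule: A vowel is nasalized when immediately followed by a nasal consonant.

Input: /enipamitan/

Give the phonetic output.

/e/ before nasal /n/ → [ẽ]
/a/ before nasal /m/ → [ã]
/a/ before nasal /n/ → [ã]

[ẽnipãmitãn]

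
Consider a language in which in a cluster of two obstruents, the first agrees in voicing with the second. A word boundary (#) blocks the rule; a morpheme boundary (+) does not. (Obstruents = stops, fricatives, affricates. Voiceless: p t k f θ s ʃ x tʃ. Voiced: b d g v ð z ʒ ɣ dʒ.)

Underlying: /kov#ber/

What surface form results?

no segment meets the rule's conditions; no change.

[kov#ber]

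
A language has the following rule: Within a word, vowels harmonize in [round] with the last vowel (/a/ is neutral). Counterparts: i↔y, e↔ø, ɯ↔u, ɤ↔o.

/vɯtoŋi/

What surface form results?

/o/ harmonizes with /i/ ([-round]) → [ɤ]

[vɯtɤŋi]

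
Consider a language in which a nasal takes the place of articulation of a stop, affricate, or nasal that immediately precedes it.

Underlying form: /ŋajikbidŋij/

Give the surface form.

[ŋajikbidnij]

/ŋ/ after /d/ (alveolar) → [n]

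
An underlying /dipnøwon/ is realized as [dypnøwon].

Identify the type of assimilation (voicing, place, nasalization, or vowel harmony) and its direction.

/i/→[y].
Vowels agree with the last vowel, so the harmony is regressive.

vowel harmony, regressive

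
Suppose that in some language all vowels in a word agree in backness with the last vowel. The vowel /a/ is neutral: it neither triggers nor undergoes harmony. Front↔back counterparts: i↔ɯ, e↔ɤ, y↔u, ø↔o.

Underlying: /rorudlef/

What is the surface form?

[rørydlef]

/o/ harmonizes with /e/ ([-back]) → [ø]
/u/ harmonizes with /e/ ([-back]) → [y]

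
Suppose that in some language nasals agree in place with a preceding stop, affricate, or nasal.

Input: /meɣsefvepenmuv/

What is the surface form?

[meɣsefvepennuv]

/m/ after /n/ (alveolar) → [n]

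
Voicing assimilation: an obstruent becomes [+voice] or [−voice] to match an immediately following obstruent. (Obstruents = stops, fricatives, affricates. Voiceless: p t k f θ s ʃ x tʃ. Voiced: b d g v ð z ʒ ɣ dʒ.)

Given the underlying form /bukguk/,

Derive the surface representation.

/k/ before /g/ (voiced) → [g]

[bugguk]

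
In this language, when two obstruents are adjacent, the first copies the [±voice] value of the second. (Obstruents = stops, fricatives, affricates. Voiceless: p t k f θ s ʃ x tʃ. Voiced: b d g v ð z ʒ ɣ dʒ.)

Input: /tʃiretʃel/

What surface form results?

[tʃiretʃel]

no segment meets the rule's conditions; no change.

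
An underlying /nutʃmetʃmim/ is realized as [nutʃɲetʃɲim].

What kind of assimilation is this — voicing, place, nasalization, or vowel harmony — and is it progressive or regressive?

place assimilation, progressive

/m/→[ɲ] /m/→[ɲ].
Each target copies a feature from the preceding segment, so the direction is progressive.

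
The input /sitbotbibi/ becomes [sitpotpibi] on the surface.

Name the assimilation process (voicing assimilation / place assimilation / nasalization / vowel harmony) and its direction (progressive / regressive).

voicing assimilation, progressive

/b/→[p] /b/→[p].
Each target copies a feature from the preceding segment, so the direction is progressive.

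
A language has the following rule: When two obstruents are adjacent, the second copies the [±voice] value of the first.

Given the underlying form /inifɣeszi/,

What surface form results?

[inifxessi]

/ɣ/ after /f/ (voiceless) → [x]
/z/ after /s/ (voiceless) → [s]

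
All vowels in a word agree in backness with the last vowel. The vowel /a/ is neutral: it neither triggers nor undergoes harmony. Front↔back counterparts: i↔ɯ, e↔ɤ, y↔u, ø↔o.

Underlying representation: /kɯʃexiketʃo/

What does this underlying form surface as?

/e/ harmonizes with /o/ ([+back]) → [ɤ]
/i/ harmonizes with /o/ ([+back]) → [ɯ]
/e/ harmonizes with /o/ ([+back]) → [ɤ]

[kɯʃɤxɯkɤtʃo]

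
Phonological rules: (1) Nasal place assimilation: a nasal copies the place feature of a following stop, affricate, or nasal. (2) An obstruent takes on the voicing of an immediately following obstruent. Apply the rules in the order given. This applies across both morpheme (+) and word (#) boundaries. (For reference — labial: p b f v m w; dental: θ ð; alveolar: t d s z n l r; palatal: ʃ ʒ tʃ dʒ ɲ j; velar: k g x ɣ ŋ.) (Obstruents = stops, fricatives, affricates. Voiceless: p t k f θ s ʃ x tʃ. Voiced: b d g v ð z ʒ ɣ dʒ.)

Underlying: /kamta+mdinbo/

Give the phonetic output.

[kanta+ndimbo]

Rule 1: /m/ before /t/ (alveolar) → [n]
Rule 1: /m/ before /d/ (alveolar) → [n]
Rule 1: /n/ before /b/ (labial) → [m]
After rule 1: kanta+ndimbo
Rule 2: no segment meets the rule's conditions; no change.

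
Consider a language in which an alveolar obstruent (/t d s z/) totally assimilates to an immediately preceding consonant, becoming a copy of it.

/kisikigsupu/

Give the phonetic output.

[kisikiggupu]

/s/ after /g/ → [g] (total assimilation)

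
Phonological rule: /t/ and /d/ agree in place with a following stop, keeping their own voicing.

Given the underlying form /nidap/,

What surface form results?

[nidap]

no segment meets the rule's conditions; no change.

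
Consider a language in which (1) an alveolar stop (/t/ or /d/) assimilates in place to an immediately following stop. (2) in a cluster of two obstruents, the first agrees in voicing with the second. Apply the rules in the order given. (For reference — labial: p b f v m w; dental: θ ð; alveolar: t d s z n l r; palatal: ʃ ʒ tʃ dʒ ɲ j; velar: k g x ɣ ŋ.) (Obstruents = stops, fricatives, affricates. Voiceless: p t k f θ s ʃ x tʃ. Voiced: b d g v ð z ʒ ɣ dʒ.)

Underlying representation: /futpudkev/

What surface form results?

Rule 1: /t/ before /p/ (labial) → [p]
Rule 1: /d/ before /k/ (velar) → [g]
After rule 1: fuppugkev
Rule 2: /g/ before /k/ (voiceless) → [k]

[fuppukkev]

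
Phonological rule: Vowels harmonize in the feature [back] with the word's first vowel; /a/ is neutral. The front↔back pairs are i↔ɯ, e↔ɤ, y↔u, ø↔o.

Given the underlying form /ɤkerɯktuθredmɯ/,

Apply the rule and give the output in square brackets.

[ɤkɤrɯktuθrɤdmɯ]

/e/ harmonizes with /ɤ/ ([+back]) → [ɤ]
/e/ harmonizes with /ɤ/ ([+back]) → [ɤ]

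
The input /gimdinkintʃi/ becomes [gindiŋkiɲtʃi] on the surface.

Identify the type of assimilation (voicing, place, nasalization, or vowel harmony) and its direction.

/m/→[n] /n/→[ŋ] /n/→[ɲ].
Each target copies a feature from the following segment, so the direction is regressive.

place assimilation, regressive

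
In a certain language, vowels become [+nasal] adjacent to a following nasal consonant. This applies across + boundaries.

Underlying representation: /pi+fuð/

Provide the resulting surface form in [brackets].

[pi+fuð]

no segment meets the rule's conditions; no change.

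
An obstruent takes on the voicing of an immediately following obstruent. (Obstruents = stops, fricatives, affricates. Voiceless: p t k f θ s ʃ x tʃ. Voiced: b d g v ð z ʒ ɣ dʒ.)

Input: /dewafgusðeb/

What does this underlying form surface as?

/f/ before /g/ (voiced) → [v]
/s/ before /ð/ (voiced) → [z]

[dewavguzðeb]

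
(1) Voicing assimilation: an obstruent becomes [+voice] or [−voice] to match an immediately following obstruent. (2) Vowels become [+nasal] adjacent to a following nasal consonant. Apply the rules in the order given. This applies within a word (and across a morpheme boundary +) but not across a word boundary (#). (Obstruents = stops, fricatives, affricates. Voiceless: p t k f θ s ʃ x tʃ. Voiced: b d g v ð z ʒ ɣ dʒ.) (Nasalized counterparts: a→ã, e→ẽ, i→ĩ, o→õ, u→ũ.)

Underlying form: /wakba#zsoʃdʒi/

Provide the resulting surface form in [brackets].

[wagba#ssoʒdʒi]

Rule 1: /k/ before /b/ (voiced) → [g]
Rule 1: /z/ before /s/ (voiceless) → [s]
Rule 1: /ʃ/ before /dʒ/ (voiced) → [ʒ]
After rule 1: wagba#ssoʒdʒi
Rule 2: no segment meets the rule's conditions; no change.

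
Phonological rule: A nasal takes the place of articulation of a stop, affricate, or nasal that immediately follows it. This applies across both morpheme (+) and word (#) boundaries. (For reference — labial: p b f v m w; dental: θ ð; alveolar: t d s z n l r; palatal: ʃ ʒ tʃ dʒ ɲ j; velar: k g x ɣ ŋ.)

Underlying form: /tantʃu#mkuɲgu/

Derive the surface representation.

[taɲtʃu#ŋkuŋgu]

/n/ before /tʃ/ (palatal) → [ɲ]
/m/ before /k/ (velar) → [ŋ]
/ɲ/ before /g/ (velar) → [ŋ]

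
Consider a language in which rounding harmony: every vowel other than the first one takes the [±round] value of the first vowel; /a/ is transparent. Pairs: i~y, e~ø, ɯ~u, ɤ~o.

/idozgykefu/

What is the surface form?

[idɤzgikefɯ]

/o/ harmonizes with /i/ ([-round]) → [ɤ]
/y/ harmonizes with /i/ ([-round]) → [i]
/u/ harmonizes with /i/ ([-round]) → [ɯ]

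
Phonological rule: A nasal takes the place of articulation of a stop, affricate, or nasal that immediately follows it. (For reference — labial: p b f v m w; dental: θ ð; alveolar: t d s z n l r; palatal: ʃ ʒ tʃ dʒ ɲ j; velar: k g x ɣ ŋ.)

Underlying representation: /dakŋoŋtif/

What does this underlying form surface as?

/ŋ/ before /t/ (alveolar) → [n]

[dakŋontif]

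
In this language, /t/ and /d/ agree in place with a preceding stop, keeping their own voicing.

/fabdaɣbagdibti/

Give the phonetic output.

[fabbaɣbaggibpi]

/d/ after /b/ (labial) → [b]
/d/ after /g/ (velar) → [g]
/t/ after /b/ (labial) → [p]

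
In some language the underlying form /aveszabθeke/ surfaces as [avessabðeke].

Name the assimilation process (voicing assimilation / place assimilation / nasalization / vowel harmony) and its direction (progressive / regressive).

/z/→[s] /θ/→[ð].
Each target copies a feature from the preceding segment, so the direction is progressive.

voicing assimilation, progressive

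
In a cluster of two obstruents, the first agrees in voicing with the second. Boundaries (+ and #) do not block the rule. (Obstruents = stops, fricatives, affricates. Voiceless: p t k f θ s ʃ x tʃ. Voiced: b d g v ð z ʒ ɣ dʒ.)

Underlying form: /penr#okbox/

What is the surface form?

/k/ before /b/ (voiced) → [g]

[penr#ogbox]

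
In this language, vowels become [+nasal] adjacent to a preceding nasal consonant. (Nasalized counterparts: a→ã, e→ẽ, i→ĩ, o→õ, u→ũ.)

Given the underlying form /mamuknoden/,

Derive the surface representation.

/a/ after nasal /m/ → [ã]
/u/ after nasal /m/ → [ũ]
/o/ after nasal /n/ → [õ]

[mãmũknõden]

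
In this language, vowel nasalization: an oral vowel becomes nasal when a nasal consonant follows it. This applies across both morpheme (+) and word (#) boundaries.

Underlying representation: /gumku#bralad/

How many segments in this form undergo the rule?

1

/u/ before nasal /m/ → [ũ]
1 segment changes.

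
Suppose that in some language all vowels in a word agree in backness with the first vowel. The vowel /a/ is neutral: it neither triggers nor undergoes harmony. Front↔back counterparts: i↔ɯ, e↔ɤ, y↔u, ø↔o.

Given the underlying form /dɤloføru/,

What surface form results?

/ø/ harmonizes with /ɤ/ ([+back]) → [o]

[dɤloforu]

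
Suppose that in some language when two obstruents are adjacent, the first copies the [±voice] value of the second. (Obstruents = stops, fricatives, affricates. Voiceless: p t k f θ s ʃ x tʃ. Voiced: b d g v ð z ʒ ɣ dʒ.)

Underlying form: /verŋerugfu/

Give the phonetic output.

/g/ before /f/ (voiceless) → [k]

[verŋerukfu]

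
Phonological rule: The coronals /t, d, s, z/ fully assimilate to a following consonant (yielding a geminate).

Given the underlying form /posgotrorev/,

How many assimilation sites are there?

/s/ before /g/ → [g] (total assimilation)
/t/ before /r/ → [r] (total assimilation)
2 segments change.

2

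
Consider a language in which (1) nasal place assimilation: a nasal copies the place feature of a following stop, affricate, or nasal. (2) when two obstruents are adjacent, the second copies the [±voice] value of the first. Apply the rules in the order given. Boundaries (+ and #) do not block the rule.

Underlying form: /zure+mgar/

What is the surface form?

Rule 1: /m/ before /g/ (velar) → [ŋ]
After rule 1: zure+ŋgar
Rule 2: no segment meets the rule's conditions; no change.

[zure+ŋgar]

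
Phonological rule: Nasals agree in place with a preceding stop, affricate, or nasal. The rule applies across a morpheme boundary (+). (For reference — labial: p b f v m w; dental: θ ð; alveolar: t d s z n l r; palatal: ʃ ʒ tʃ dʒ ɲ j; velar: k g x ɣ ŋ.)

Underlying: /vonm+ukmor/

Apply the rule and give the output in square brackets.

[vonn+ukŋor]

/m/ after /n/ (alveolar) → [n]
/m/ after /k/ (velar) → [ŋ]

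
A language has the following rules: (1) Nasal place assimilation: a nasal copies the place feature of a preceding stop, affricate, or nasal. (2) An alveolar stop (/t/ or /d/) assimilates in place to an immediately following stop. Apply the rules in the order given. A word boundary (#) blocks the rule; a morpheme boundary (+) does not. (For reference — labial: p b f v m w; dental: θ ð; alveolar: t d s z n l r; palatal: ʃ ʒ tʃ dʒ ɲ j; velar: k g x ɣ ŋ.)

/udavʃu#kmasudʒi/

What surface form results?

[udavʃu#kŋasudʒi]

Rule 1: /m/ after /k/ (velar) → [ŋ]
After rule 1: udavʃu#kŋasudʒi
Rule 2: no segment meets the rule's conditions; no change.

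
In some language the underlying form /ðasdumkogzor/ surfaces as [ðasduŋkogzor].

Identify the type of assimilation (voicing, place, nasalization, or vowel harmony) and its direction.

/m/→[ŋ].
Each target copies a feature from the following segment, so the direction is regressive.

place assimilation, regressive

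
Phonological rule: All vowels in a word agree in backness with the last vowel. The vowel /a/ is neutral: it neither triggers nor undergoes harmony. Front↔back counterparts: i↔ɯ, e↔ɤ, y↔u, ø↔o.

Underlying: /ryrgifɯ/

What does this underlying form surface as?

/y/ harmonizes with /ɯ/ ([+back]) → [u]
/i/ harmonizes with /ɯ/ ([+back]) → [ɯ]

[rurgɯfɯ]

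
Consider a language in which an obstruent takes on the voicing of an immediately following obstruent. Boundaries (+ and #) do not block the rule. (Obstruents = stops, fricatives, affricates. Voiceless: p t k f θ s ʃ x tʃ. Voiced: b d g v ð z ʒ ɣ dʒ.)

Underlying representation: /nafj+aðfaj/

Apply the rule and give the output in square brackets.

[nafj+aθfaj]

/ð/ before /f/ (voiceless) → [θ]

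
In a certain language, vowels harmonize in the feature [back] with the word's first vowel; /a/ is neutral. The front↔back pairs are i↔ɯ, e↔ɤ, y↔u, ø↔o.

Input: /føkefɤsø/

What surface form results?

/ɤ/ harmonizes with /ø/ ([-back]) → [e]

[føkefesø]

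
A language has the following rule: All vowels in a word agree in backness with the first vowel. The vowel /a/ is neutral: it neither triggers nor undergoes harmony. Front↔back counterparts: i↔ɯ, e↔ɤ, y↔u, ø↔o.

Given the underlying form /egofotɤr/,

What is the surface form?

[egøføter]

/o/ harmonizes with /e/ ([-back]) → [ø]
/o/ harmonizes with /e/ ([-back]) → [ø]
/ɤ/ harmonizes with /e/ ([-back]) → [e]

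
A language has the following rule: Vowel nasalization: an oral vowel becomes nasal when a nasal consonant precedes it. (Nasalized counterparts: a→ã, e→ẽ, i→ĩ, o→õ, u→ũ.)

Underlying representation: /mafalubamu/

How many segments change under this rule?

2

/a/ after nasal /m/ → [ã]
/u/ after nasal /m/ → [ũ]
2 segments change.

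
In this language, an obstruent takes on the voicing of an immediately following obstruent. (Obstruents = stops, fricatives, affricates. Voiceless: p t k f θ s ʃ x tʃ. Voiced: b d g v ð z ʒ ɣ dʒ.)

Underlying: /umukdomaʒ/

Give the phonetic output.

/k/ before /d/ (voiced) → [g]

[umugdomaʒ]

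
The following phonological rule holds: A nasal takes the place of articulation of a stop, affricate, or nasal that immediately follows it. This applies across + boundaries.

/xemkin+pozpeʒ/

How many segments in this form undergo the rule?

/m/ before /k/ (velar) → [ŋ]
/n/ before /p/ (labial) → [m]
2 segments change.

2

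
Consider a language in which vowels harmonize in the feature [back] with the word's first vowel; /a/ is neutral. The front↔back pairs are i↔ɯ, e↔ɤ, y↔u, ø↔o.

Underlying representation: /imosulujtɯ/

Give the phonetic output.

[imøsylyjti]

/o/ harmonizes with /i/ ([-back]) → [ø]
/u/ harmonizes with /i/ ([-back]) → [y]
/u/ harmonizes with /i/ ([-back]) → [y]
/ɯ/ harmonizes with /i/ ([-back]) → [i]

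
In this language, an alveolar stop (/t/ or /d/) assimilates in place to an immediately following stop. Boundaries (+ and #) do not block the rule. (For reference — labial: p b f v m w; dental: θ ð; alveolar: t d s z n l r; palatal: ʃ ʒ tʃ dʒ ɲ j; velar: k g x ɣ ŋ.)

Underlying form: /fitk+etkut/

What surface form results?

[fikk+ekkut]

/t/ before /k/ (velar) → [k]
/t/ before /k/ (velar) → [k]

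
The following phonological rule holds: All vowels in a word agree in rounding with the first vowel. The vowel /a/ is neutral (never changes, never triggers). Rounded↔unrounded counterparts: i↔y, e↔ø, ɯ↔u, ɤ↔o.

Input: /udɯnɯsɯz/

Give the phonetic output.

/ɯ/ harmonizes with /u/ ([+round]) → [u]
/ɯ/ harmonizes with /u/ ([+round]) → [u]
/ɯ/ harmonizes with /u/ ([+round]) → [u]

[udunusuz]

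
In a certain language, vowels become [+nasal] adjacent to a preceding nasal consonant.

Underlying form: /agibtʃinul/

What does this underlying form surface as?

[agibtʃinũl]

/u/ after nasal /n/ → [ũ]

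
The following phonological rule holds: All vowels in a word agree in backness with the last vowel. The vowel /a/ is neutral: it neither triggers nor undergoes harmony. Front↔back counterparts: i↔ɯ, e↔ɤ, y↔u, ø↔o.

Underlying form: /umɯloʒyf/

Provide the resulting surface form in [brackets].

[ymiløʒyf]

/u/ harmonizes with /y/ ([-back]) → [y]
/ɯ/ harmonizes with /y/ ([-back]) → [i]
/o/ harmonizes with /y/ ([-back]) → [ø]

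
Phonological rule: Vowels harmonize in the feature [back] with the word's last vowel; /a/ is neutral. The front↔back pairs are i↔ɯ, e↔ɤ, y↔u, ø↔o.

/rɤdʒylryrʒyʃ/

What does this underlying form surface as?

/ɤ/ harmonizes with /y/ ([-back]) → [e]

[redʒylryrʒyʃ]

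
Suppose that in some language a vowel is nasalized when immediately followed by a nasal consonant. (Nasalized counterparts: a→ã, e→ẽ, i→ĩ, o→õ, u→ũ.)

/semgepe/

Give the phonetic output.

[sẽmgepe]

/e/ before nasal /m/ → [ẽ]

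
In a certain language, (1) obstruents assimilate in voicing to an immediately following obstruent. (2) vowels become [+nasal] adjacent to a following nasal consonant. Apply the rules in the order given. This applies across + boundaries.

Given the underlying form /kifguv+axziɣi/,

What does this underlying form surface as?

Rule 1: /f/ before /g/ (voiced) → [v]
Rule 1: /x/ before /z/ (voiced) → [ɣ]
After rule 1: kivguv+aɣziɣi
Rule 2: no segment meets the rule's conditions; no change.

[kivguv+aɣziɣi]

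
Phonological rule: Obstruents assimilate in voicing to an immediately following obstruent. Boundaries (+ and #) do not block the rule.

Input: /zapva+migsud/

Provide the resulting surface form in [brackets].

[zabva+miksud]

/p/ before /v/ (voiced) → [b]
/g/ before /s/ (voiceless) → [k]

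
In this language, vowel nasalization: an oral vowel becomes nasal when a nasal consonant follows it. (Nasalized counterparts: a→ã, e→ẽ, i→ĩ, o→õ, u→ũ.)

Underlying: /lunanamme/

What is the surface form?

/u/ before nasal /n/ → [ũ]
/a/ before nasal /n/ → [ã]
/a/ before nasal /m/ → [ã]

[lũnãnãmme]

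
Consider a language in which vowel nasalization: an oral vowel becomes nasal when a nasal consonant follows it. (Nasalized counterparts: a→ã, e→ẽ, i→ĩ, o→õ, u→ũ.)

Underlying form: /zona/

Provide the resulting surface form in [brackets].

/o/ before nasal /n/ → [õ]

[zõna]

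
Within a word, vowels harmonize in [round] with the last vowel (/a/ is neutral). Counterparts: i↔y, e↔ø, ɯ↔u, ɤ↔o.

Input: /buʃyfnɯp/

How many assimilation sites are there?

/u/ harmonizes with /ɯ/ ([-round]) → [ɯ]
/y/ harmonizes with /ɯ/ ([-round]) → [i]
2 segments change.

2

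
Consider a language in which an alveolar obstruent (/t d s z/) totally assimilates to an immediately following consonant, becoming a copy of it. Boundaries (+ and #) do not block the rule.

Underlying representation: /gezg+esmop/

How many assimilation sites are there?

/z/ before /g/ → [g] (total assimilation)
/s/ before /m/ → [m] (total assimilation)
2 segments change.

2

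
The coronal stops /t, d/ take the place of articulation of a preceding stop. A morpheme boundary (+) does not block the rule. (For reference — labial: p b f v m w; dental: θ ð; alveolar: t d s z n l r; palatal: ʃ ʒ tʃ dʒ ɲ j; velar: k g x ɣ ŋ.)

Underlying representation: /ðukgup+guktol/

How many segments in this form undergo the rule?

1

/t/ after /k/ (velar) → [k]
1 segment changes.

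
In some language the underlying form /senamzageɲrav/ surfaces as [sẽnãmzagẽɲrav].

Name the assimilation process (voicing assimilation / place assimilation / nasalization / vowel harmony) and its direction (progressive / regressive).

/e/→[ẽ] /a/→[ã] /e/→[ẽ].
Each target copies a feature from the following segment, so the direction is regressive.

nasalization, regressive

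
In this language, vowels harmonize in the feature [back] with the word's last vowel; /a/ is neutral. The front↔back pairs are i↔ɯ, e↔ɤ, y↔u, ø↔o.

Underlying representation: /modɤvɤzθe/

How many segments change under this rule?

3

/o/ harmonizes with /e/ ([-back]) → [ø]
/ɤ/ harmonizes with /e/ ([-back]) → [e]
/ɤ/ harmonizes with /e/ ([-back]) → [e]
3 segments change.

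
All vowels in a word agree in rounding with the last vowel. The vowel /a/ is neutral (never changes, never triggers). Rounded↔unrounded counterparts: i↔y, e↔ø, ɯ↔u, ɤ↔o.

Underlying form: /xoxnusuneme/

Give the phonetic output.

[xɤxnɯsɯneme]

/o/ harmonizes with /e/ ([-round]) → [ɤ]
/u/ harmonizes with /e/ ([-round]) → [ɯ]
/u/ harmonizes with /e/ ([-round]) → [ɯ]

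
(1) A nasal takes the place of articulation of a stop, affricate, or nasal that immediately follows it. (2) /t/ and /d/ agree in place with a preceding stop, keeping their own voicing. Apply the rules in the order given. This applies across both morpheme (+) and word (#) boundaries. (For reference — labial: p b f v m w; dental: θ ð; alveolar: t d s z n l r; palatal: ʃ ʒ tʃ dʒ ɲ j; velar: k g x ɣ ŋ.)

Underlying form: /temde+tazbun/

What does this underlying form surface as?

Rule 1: /m/ before /d/ (alveolar) → [n]
After rule 1: tende+tazbun
Rule 2: no segment meets the rule's conditions; no change.

[tende+tazbun]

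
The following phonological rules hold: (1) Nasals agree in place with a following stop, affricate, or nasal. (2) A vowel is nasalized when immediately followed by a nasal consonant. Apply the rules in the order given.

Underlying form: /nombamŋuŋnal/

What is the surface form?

[nõmbãŋŋũnnal]

Rule 1: /m/ before /ŋ/ (velar) → [ŋ]
Rule 1: /ŋ/ before /n/ (alveolar) → [n]
After rule 1: nombaŋŋunnal
Rule 2: /o/ before nasal /m/ → [õ]
Rule 2: /a/ before nasal /ŋ/ → [ã]
Rule 2: /u/ before nasal /n/ → [ũ]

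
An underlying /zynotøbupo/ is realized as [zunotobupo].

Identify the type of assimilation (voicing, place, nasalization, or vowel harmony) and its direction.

vowel harmony, regressive

/y/→[u] /ø/→[o].
Vowels agree with the last vowel, so the harmony is regressive.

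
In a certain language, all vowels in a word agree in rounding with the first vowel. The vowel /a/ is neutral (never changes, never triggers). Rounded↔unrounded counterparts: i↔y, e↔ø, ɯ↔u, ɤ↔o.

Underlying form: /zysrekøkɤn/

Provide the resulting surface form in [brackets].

[zysrøkøkon]

/e/ harmonizes with /y/ ([+round]) → [ø]
/ɤ/ harmonizes with /y/ ([+round]) → [o]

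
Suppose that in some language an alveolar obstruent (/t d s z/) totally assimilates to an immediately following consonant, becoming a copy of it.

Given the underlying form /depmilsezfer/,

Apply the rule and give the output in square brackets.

/z/ before /f/ → [f] (total assimilation)

[depmilseffer]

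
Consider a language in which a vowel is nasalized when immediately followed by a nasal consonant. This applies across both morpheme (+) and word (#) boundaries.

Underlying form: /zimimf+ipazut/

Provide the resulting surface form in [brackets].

[zĩmĩmf+ipazut]

/i/ before nasal /m/ → [ĩ]
/i/ before nasal /m/ → [ĩ]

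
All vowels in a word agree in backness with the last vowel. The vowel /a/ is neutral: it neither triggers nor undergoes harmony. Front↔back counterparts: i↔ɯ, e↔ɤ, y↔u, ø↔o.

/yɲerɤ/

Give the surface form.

/y/ harmonizes with /ɤ/ ([+back]) → [u]
/e/ harmonizes with /ɤ/ ([+back]) → [ɤ]

[uɲɤrɤ]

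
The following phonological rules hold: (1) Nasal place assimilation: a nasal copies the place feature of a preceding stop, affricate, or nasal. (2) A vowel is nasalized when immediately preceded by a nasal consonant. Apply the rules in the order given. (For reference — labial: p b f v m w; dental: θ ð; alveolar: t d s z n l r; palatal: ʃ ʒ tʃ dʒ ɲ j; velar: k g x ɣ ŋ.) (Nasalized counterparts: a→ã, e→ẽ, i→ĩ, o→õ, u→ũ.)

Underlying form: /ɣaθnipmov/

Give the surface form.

[ɣaθnĩpmõv]

Rule 1: no segment meets the rule's conditions; no change.
After rule 1: ɣaθnipmov
Rule 2: /i/ after nasal /n/ → [ĩ]
Rule 2: /o/ after nasal /m/ → [õ]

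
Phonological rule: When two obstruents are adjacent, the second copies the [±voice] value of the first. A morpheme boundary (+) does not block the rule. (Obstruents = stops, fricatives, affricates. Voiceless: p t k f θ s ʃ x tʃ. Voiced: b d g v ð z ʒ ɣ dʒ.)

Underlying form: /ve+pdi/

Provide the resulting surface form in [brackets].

/d/ after /p/ (voiceless) → [t]

[ve+pti]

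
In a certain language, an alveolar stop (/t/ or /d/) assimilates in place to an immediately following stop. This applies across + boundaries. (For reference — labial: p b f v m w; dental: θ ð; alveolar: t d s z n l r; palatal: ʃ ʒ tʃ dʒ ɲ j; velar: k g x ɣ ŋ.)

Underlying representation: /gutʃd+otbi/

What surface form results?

[gutʃd+opbi]

/t/ before /b/ (labial) → [p]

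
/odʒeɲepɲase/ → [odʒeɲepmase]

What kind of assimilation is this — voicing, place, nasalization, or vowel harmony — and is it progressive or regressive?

/ɲ/→[m].
Each target copies a feature from the preceding segment, so the direction is progressive.

place assimilation, progressive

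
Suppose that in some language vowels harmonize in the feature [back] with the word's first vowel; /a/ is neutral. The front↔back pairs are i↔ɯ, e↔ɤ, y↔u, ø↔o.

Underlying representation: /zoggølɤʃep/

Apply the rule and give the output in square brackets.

[zoggolɤʃɤp]

/ø/ harmonizes with /o/ ([+back]) → [o]
/e/ harmonizes with /o/ ([+back]) → [ɤ]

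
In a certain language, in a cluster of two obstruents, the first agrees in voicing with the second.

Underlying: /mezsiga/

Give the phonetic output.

/z/ before /s/ (voiceless) → [s]

[messiga]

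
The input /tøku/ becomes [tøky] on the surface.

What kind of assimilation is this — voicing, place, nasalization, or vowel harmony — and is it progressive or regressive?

vowel harmony, progressive

/u/→[y].
Vowels agree with the first vowel, so the harmony is progressive.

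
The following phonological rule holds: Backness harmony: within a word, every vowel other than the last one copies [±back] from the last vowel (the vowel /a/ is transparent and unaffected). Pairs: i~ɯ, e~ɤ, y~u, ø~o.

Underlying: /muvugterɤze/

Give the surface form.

/u/ harmonizes with /e/ ([-back]) → [y]
/u/ harmonizes with /e/ ([-back]) → [y]
/ɤ/ harmonizes with /e/ ([-back]) → [e]

[myvygtereze]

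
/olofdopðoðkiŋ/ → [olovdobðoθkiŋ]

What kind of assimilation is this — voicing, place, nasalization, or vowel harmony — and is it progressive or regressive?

voicing assimilation, regressive

/f/→[v] /p/→[b] /ð/→[θ].
Each target copies a feature from the following segment, so the direction is regressive.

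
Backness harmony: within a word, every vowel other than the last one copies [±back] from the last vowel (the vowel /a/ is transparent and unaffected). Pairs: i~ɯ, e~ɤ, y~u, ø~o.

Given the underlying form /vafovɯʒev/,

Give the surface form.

[vaføviʒev]

/o/ harmonizes with /e/ ([-back]) → [ø]
/ɯ/ harmonizes with /e/ ([-back]) → [i]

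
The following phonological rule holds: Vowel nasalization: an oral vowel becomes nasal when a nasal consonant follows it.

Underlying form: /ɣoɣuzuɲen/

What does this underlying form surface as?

/u/ before nasal /ɲ/ → [ũ]
/e/ before nasal /n/ → [ẽ]

[ɣoɣuzũɲẽn]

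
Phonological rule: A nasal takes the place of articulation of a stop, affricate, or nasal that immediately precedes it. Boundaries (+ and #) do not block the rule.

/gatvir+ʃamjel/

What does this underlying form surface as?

[gatvir+ʃamjel]

no segment meets the rule's conditions; no change.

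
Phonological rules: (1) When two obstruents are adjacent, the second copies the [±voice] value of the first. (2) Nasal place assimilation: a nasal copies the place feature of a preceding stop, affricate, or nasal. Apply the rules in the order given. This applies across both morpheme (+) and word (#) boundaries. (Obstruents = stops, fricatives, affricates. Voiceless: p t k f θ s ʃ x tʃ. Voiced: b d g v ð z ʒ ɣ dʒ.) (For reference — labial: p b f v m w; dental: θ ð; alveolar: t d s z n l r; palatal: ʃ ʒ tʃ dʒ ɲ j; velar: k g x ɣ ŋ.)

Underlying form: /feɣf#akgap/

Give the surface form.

[feɣv#akkap]

Rule 1: /f/ after /ɣ/ (voiced) → [v]
Rule 1: /g/ after /k/ (voiceless) → [k]
After rule 1: feɣv#akkap
Rule 2: no segment meets the rule's conditions; no change.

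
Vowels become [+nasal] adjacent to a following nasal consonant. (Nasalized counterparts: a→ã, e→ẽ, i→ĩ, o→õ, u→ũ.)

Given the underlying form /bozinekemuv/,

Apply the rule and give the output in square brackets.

[bozĩnekẽmuv]

/i/ before nasal /n/ → [ĩ]
/e/ before nasal /m/ → [ẽ]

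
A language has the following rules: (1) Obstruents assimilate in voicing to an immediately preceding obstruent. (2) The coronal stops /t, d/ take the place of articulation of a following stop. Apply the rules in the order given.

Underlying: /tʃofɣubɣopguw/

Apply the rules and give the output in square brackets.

Rule 1: /ɣ/ after /f/ (voiceless) → [x]
Rule 1: /g/ after /p/ (voiceless) → [k]
After rule 1: tʃofxubɣopkuw
Rule 2: no segment meets the rule's conditions; no change.

[tʃofxubɣopkuw]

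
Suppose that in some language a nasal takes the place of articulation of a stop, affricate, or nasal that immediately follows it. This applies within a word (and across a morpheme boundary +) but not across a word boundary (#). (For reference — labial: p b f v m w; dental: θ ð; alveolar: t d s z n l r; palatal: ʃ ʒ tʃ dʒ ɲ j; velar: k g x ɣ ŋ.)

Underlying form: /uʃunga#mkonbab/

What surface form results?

[uʃuŋga#ŋkombab]

/n/ before /g/ (velar) → [ŋ]
/m/ before /k/ (velar) → [ŋ]
/n/ before /b/ (labial) → [m]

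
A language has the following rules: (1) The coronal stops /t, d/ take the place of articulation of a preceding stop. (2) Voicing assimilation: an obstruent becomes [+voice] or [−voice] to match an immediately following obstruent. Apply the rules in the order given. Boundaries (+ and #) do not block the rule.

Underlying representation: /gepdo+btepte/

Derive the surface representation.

[gebbo+ppeppe]

Rule 1: /d/ after /p/ (labial) → [b]
Rule 1: /t/ after /b/ (labial) → [p]
Rule 1: /t/ after /p/ (labial) → [p]
After rule 1: gepbo+bpeppe
Rule 2: /p/ before /b/ (voiced) → [b]
Rule 2: /b/ before /p/ (voiceless) → [p]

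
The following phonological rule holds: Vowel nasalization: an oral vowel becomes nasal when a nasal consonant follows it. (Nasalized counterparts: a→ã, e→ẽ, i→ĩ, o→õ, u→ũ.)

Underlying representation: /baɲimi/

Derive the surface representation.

[bãɲĩmi]

/a/ before nasal /ɲ/ → [ã]
/i/ before nasal /m/ → [ĩ]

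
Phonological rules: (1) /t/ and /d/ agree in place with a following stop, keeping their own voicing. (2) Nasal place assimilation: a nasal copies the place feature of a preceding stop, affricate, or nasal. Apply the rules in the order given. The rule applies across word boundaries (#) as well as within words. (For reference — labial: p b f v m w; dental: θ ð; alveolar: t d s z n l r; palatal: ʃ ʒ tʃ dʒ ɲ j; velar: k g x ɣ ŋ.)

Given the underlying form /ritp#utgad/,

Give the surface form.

[ripp#ukgad]

Rule 1: /t/ before /p/ (labial) → [p]
Rule 1: /t/ before /g/ (velar) → [k]
After rule 1: ripp#ukgad
Rule 2: no segment meets the rule's conditions; no change.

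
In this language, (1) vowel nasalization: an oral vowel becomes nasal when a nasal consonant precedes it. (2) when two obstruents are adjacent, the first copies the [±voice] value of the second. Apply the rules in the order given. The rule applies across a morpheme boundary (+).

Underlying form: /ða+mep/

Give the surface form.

Rule 1: /e/ after nasal /m/ → [ẽ]
After rule 1: ða+mẽp
Rule 2: no segment meets the rule's conditions; no change.

[ða+mẽp]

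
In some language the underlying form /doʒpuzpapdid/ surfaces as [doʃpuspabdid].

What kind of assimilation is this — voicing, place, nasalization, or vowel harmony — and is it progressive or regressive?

/ʒ/→[ʃ] /z/→[s] /p/→[b].
Each target copies a feature from the following segment, so the direction is regressive.

voicing assimilation, regressive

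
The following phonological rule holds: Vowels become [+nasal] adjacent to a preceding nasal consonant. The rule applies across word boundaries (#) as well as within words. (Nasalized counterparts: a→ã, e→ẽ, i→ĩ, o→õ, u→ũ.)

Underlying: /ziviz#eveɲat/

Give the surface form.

[ziviz#eveɲãt]

/a/ after nasal /ɲ/ → [ã]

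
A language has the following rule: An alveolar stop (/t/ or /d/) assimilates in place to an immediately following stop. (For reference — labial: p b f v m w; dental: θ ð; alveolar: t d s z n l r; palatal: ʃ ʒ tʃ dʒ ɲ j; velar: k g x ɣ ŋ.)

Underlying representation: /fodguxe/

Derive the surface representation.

/d/ before /g/ (velar) → [g]

[fogguxe]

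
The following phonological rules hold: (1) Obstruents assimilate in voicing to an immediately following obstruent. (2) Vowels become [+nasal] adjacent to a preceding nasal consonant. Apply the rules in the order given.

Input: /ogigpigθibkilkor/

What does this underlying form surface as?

[ogikpikθipkilkor]

Rule 1: /g/ before /p/ (voiceless) → [k]
Rule 1: /g/ before /θ/ (voiceless) → [k]
Rule 1: /b/ before /k/ (voiceless) → [p]
After rule 1: ogikpikθipkilkor
Rule 2: no segment meets the rule's conditions; no change.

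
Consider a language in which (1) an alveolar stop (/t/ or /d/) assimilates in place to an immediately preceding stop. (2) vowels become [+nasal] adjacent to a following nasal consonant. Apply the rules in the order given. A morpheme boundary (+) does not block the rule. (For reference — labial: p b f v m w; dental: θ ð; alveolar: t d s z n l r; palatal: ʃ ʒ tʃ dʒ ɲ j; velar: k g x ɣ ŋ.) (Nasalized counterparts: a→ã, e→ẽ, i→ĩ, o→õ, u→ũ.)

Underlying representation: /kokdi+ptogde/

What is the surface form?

[kokgi+ppogge]

Rule 1: /d/ after /k/ (velar) → [g]
Rule 1: /t/ after /p/ (labial) → [p]
Rule 1: /d/ after /g/ (velar) → [g]
After rule 1: kokgi+ppogge
Rule 2: no segment meets the rule's conditions; no change.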